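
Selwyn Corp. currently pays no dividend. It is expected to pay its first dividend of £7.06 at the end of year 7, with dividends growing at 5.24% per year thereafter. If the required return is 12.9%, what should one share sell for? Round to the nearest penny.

£44.51

Deferred-dividend DDM. At t=6 the remaining stream is a growing perpetuity with first payment D_7 = 7.06.
V_6 = D_7/(r−g) = 7.06/(0.129−0.0524) = 92.1671
P₀ = V_6/(1+r)^6 = 92.1671/(1+0.129)^6 = 44.5054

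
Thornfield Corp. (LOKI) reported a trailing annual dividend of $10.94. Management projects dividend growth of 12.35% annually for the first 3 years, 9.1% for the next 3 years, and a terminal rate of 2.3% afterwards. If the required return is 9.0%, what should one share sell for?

Three-stage DDM. Project D₁…D_6; terminal Gordon value at t=6 with g = 0.023; discount at r = 0.09.
D_1 = 12.2911
D_2 = 13.8090
D_3 = 15.5145
D_4 = 16.9263
D_5 = 18.4666
D_6 = 20.1470
TV_6 = 20.6104/(0.09−0.023) = 307.6179
P₀ = Σ Dₜ/(1+r)ᵗ + TV_6/(1+r)^6 = 254.3076

$254.31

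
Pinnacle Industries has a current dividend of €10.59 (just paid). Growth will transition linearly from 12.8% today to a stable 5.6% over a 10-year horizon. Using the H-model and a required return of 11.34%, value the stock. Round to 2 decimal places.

€261.24

H-model: P₀ = D₀[(1+g_L) + H(g_S−g_L)]/(r−g_L), with H = 10/2 = 5.
P₀ = 10.59 × [(1+0.056) + 5×(0.128−0.056)] / (0.1134−0.056)
   = 10.59 × 1.4160 / 0.0574 = 261.2446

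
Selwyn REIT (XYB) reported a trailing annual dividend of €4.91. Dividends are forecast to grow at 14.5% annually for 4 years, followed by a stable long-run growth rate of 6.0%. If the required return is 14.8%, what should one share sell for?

Two-stage DDM. Project D₁…D_4 at 0.145, terminal growth 0.06, discount at r = 0.148.
D_1 = 5.6220
D_2 = 6.4371
D_3 = 7.3705
D_4 = 8.4392
Terminal value at t=4: TV = D_5/(r−g) = 8.9456/(0.148−0.06) = 101.6545
P₀ = 5.6220/(1+0.148)^1 + 6.4371/(1+0.148)^2 + 7.3705/(1+0.148)^3 + 8.4392/(1+0.148)^4 + 101.6545/(1+0.148)^4 = 78.0394

€78.04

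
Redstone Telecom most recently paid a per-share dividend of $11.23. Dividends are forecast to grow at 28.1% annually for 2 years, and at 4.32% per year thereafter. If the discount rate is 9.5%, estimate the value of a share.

$338.03

Two-stage DDM. Project D₁…D_2 at 0.281, terminal growth 0.0432, discount at r = 0.095.
D_1 = 14.3856
D_2 = 18.4280
Terminal value at t=2: TV = D_3/(r−g) = 19.2241/(0.095−0.0432) = 371.1213
P₀ = 14.3856/(1+0.095)^1 + 18.4280/(1+0.095)^2 + 371.1213/(1+0.095)^2 = 338.0259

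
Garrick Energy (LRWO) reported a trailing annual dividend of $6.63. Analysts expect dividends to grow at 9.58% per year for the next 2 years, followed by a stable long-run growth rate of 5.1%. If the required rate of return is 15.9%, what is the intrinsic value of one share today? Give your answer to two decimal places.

Two-stage DDM. Project D₁…D_2 at 0.0958, terminal growth 0.051, discount at r = 0.159.
D_1 = 7.2652
D_2 = 7.9612
Terminal value at t=2: TV = D_3/(r−g) = 8.3672/(0.159−0.051) = 77.4738
P₀ = 7.2652/(1+0.159)^1 + 7.9612/(1+0.159)^2 + 77.4738/(1+0.159)^2 = 69.8702

$69.87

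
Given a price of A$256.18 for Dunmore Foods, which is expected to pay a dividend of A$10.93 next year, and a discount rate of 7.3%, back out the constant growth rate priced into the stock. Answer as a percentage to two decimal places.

From P₀ = D₁/(r − g), the implied growth is g = r − D₁/P₀.
g = 0.073 − 10.93/256.18 = 0.073 − 0.04267 = 0.03033

3.03%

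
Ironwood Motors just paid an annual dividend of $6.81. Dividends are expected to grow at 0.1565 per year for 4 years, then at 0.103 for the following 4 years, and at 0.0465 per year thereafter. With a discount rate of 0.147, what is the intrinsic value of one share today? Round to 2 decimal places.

$116.04

Three-stage DDM. Project D₁…D_8; terminal Gordon value at t=8 with g = 0.0465; discount at r = 0.147.
D_1 = 7.8758
D_2 = 9.1083
D_3 = 10.5338
D_4 = 12.1823
D_5 = 13.4371
D_6 = 14.8211
D_7 = 16.3477
D_8 = 18.0315
TV_8 = 18.8700/(0.147−0.0465) = 187.7608
P₀ = Σ Dₜ/(1+r)ᵗ + TV_8/(1+r)^8 = 116.0395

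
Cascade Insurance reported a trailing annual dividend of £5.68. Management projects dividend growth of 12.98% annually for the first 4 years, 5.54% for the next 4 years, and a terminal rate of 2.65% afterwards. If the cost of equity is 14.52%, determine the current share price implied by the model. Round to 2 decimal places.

£73.15

Three-stage DDM. Project D₁…D_8; terminal Gordon value at t=8 with g = 0.0265; discount at r = 0.1452.
D_1 = 6.4173
D_2 = 7.2502
D_3 = 8.1913
D_4 = 9.2545
D_5 = 9.7672
D_6 = 10.3083
D_7 = 10.8794
D_8 = 11.4821
TV_8 = 11.7864/(0.1452−0.0265) = 99.2959
P₀ = Σ Dₜ/(1+r)ᵗ + TV_8/(1+r)^8 = 73.1522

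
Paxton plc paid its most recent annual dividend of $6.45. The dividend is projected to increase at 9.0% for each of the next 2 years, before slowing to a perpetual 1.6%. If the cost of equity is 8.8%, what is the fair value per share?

Two-stage DDM. Project D₁…D_2 at 0.09, terminal growth 0.016, discount at r = 0.088.
D_1 = 7.0305
D_2 = 7.6632
Terminal value at t=2: TV = D_3/(r−g) = 7.7859/(0.088−0.016) = 108.1369
P₀ = 7.0305/(1+0.088)^1 + 7.6632/(1+0.088)^2 + 108.1369/(1+0.088)^2 = 104.2872

$104.29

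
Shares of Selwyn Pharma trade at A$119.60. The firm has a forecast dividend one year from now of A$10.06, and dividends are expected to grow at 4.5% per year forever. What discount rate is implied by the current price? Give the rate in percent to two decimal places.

12.91%

Rearranging the constant-growth DDM: r = D₁/P₀ + g.
r = 10.0600 / 119.60 + 0.045 = 0.08411 + 0.045 = 0.12911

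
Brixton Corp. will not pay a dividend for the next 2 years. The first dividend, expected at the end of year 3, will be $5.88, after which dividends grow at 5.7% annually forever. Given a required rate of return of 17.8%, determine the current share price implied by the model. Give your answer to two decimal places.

Deferred-dividend DDM. At t=2 the remaining stream is a growing perpetuity with first payment D_3 = 5.88.
V_2 = D_3/(r−g) = 5.88/(0.178−0.057) = 48.5950
P₀ = V_2/(1+r)^2 = 48.5950/(1+0.178)^2 = 35.0188

$35.02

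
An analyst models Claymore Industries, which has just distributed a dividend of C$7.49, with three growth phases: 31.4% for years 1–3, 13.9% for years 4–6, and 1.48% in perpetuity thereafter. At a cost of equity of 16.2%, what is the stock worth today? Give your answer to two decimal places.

C$130.42

Three-stage DDM. Project D₁…D_6; terminal Gordon value at t=6 with g = 0.0148; discount at r = 0.162.
D_1 = 9.8419
D_2 = 12.9322
D_3 = 16.9929
D_4 = 19.3549
D_5 = 22.0453
D_6 = 25.1096
TV_6 = 25.4812/(0.162−0.0148) = 173.1058
P₀ = Σ Dₜ/(1+r)ᵗ + TV_6/(1+r)^6 = 130.4196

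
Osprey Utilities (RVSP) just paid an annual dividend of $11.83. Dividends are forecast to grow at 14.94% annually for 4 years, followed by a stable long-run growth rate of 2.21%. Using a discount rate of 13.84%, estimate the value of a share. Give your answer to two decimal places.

$156.52

Two-stage DDM. Project D₁…D_4 at 0.1494, terminal growth 0.0221, discount at r = 0.1384.
D_1 = 13.5974
D_2 = 15.6289
D_3 = 17.9638
D_4 = 20.6476
Terminal value at t=4: TV = D_5/(r−g) = 21.1039/(0.1384−0.0221) = 181.4610
P₀ = 13.5974/(1+0.1384)^1 + 15.6289/(1+0.1384)^2 + 17.9638/(1+0.1384)^3 + 20.6476/(1+0.1384)^4 + 181.4610/(1+0.1384)^4 = 156.5189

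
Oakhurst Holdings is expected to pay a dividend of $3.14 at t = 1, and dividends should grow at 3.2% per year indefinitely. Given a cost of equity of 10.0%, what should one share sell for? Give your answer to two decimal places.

Gordon growth model: P₀ = D₁/(r − g), with D₁ = 3.14 given directly.
P₀ = 3.1400 / (0.1 − 0.032) = 3.1400 / 0.068 = 46.1765

$46.18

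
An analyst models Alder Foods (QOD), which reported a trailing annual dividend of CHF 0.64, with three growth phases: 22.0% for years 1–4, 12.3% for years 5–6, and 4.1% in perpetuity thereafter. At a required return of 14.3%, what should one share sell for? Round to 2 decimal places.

Three-stage DDM. Project D₁…D_6; terminal Gordon value at t=6 with g = 0.041; discount at r = 0.143.
D_1 = 0.7808
D_2 = 0.9526
D_3 = 1.1621
D_4 = 1.4178
D_5 = 1.5922
D_6 = 1.7880
TV_6 = 1.8614/(0.143−0.041) = 18.2486
P₀ = Σ Dₜ/(1+r)ᵗ + TV_6/(1+r)^6 = 12.8229

CHF 12.82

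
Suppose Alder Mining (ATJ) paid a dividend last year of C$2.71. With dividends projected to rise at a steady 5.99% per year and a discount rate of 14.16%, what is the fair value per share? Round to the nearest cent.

Gordon growth model: P₀ = D₁/(r − g). D₁ = 2.71 × (1 + 0.0599) = 2.8723.
P₀ = 2.8723 / (0.1416 − 0.0599) = 2.8723 / 0.0817 = 35.1570

C$35.16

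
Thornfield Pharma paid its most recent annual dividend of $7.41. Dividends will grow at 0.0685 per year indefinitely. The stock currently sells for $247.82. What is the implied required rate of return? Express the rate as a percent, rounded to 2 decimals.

Rearranging the constant-growth DDM: r = D₁/P₀ + g.
D₁ = 7.41 × (1 + 0.0685) = 7.9176.
r = 7.9176 / 247.82 + 0.0685 = 0.03195 + 0.0685 = 0.10045

10.04%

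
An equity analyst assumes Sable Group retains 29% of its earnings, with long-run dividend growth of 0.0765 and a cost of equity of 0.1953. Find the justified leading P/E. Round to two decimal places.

Payout ratio b = 1 − 0.29 = 0.71.
Justified leading P/E = b/(r−g) = 0.71/(0.1953−0.0765) = 5.9764

5.98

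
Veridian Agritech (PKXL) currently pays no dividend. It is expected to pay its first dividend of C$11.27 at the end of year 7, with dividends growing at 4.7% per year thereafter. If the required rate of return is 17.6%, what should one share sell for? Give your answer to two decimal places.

C$33.03

Deferred-dividend DDM. At t=6 the remaining stream is a growing perpetuity with first payment D_7 = 11.27.
V_6 = D_7/(r−g) = 11.27/(0.176−0.047) = 87.3643
P₀ = V_6/(1+r)^6 = 87.3643/(1+0.176)^6 = 33.0286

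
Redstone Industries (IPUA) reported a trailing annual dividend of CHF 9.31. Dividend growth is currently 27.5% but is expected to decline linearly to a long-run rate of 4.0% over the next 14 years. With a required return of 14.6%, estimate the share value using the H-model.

CHF 235.82

H-model: P₀ = D₀[(1+g_L) + H(g_S−g_L)]/(r−g_L), with H = 14/2 = 7.
P₀ = 9.31 × [(1+0.04) + 7×(0.275−0.04)] / (0.146−0.04)
   = 9.31 × 2.6850 / 0.106 = 235.8241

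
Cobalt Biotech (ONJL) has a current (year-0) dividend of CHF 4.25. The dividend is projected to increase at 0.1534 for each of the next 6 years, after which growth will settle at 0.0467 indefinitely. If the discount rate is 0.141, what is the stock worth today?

CHF 76.82

Two-stage DDM. Project D₁…D_6 at 0.1534, terminal growth 0.0467, discount at r = 0.141.
D_1 = 4.9020
D_2 = 5.6539
D_3 = 6.5212
D_4 = 7.5216
D_5 = 8.6754
D_6 = 10.0062
Terminal value at t=6: TV = D_7/(r−g) = 10.4735/(0.141−0.0467) = 111.0655
P₀ = 4.9020/(1+0.141)^1 + 5.6539/(1+0.141)^2 + 6.5212/(1+0.141)^3 + 7.5216/(1+0.141)^4 + 8.6754/(1+0.141)^5 + 10.0062/(1+0.141)^6 + 111.0655/(1+0.141)^6 = 76.8221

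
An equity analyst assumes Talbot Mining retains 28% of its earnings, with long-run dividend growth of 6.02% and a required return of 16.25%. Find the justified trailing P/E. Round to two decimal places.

Payout ratio b = 1 − 0.28 = 0.72.
Justified trailing P/E = b(1+g)/(r−g) = 0.72×(1+0.0602)/(0.1625−0.0602) = 7.4618

7.46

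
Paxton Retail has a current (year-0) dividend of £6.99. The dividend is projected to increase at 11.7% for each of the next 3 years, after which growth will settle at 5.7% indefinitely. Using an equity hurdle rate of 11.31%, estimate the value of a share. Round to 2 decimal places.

£154.21

Two-stage DDM. Project D₁…D_3 at 0.117, terminal growth 0.057, discount at r = 0.1131.
D_1 = 7.8078
D_2 = 8.7213
D_3 = 9.7417
Terminal value at t=3: TV = D_4/(r−g) = 10.2970/(0.1131−0.057) = 183.5476
P₀ = 7.8078/(1+0.1131)^1 + 8.7213/(1+0.1131)^2 + 9.7417/(1+0.1131)^3 + 183.5476/(1+0.1131)^3 = 154.2075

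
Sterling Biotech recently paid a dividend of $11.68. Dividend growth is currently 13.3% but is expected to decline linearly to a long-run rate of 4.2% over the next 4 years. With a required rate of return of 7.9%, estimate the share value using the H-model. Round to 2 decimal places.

$386.39

H-model: P₀ = D₀[(1+g_L) + H(g_S−g_L)]/(r−g_L), with H = 4/2 = 2.
P₀ = 11.68 × [(1+0.042) + 2×(0.133−0.042)] / (0.079−0.042)
   = 11.68 × 1.2240 / 0.037 = 386.3870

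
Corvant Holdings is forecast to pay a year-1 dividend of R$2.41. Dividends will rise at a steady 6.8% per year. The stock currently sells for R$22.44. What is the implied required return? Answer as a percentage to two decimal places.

17.54%

Rearranging the constant-growth DDM: r = D₁/P₀ + g.
r = 2.4100 / 22.44 + 0.068 = 0.10740 + 0.068 = 0.17540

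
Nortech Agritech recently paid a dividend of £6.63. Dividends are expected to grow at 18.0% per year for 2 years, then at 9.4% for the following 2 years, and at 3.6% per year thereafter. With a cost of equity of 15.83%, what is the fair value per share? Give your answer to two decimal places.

Three-stage DDM. Project D₁…D_4; terminal Gordon value at t=4 with g = 0.036; discount at r = 0.1583.
D_1 = 7.8234
D_2 = 9.2316
D_3 = 10.0994
D_4 = 11.0487
TV_4 = 11.4465/(0.1583−0.036) = 93.5935
P₀ = Σ Dₜ/(1+r)ᵗ + TV_4/(1+r)^4 = 78.2667

£78.27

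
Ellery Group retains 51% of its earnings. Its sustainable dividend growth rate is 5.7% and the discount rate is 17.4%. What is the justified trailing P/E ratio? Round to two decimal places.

4.43

Payout ratio b = 1 − 0.51 = 0.49.
Justified trailing P/E = b(1+g)/(r−g) = 0.49×(1+0.057)/(0.174−0.057) = 4.4268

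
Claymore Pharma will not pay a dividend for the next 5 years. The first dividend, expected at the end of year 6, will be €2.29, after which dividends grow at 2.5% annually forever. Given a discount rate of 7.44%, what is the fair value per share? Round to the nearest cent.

Deferred-dividend DDM. At t=5 the remaining stream is a growing perpetuity with first payment D_6 = 2.29.
V_5 = D_6/(r−g) = 2.29/(0.0744−0.025) = 46.3563
P₀ = V_5/(1+r)^5 = 46.3563/(1+0.0744)^5 = 32.3801

€32.38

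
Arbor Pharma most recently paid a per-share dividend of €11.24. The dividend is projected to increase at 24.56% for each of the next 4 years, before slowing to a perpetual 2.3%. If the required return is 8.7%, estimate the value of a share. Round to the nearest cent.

€373.72

Two-stage DDM. Project D₁…D_4 at 0.2456, terminal growth 0.023, discount at r = 0.087.
D_1 = 14.0005
D_2 = 17.4391
D_3 = 21.7221
D_4 = 27.0571
Terminal value at t=4: TV = D_5/(r−g) = 27.6794/(0.087−0.023) = 432.4903
P₀ = 14.0005/(1+0.087)^1 + 17.4391/(1+0.087)^2 + 21.7221/(1+0.087)^3 + 27.0571/(1+0.087)^4 + 432.4903/(1+0.087)^4 = 373.7158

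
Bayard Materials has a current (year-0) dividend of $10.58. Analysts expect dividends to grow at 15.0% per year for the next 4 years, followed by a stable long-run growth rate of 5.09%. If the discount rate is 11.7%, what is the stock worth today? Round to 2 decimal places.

$234.52

Two-stage DDM. Project D₁…D_4 at 0.15, terminal growth 0.0509, discount at r = 0.117.
D_1 = 12.1670
D_2 = 13.9920
D_3 = 16.0909
D_4 = 18.5045
Terminal value at t=4: TV = D_5/(r−g) = 19.4464/(0.117−0.0509) = 294.1961
P₀ = 12.1670/(1+0.117)^1 + 13.9920/(1+0.117)^2 + 16.0909/(1+0.117)^3 + 18.5045/(1+0.117)^4 + 294.1961/(1+0.117)^4 = 234.5231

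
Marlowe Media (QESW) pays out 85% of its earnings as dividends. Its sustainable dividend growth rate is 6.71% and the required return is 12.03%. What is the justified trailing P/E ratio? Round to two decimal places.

17.05

Justified trailing P/E = b(1+g)/(r−g) = 0.85×(1+0.0671)/(0.1203−0.0671) = 17.0495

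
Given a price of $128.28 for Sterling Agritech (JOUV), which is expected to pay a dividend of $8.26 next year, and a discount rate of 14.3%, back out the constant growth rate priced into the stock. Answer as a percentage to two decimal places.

From P₀ = D₁/(r − g), the implied growth is g = r − D₁/P₀.
g = 0.143 − 8.26/128.28 = 0.143 − 0.06439 = 0.07861

7.86%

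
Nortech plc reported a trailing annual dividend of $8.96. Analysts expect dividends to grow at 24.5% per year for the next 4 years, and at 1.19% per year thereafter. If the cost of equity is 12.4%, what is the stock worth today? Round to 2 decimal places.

Two-stage DDM. Project D₁…D_4 at 0.245, terminal growth 0.0119, discount at r = 0.124.
D_1 = 11.1552
D_2 = 13.8882
D_3 = 17.2908
D_4 = 21.5271
Terminal value at t=4: TV = D_5/(r−g) = 21.7833/(0.124−0.0119) = 194.3200
P₀ = 11.1552/(1+0.124)^1 + 13.8882/(1+0.124)^2 + 17.2908/(1+0.124)^3 + 21.5271/(1+0.124)^4 + 194.3200/(1+0.124)^4 = 168.3263

$168.33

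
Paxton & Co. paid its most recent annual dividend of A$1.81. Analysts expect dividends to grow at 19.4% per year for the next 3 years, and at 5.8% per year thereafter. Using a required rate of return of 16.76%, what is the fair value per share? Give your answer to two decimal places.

Two-stage DDM. Project D₁…D_3 at 0.194, terminal growth 0.058, discount at r = 0.1676.
D_1 = 2.1611
D_2 = 2.5804
D_3 = 3.0810
Terminal value at t=3: TV = D_4/(r−g) = 3.2597/(0.1676−0.058) = 29.7418
P₀ = 2.1611/(1+0.1676)^1 + 2.5804/(1+0.1676)^2 + 3.0810/(1+0.1676)^3 + 29.7418/(1+0.1676)^3 = 24.3639

A$24.36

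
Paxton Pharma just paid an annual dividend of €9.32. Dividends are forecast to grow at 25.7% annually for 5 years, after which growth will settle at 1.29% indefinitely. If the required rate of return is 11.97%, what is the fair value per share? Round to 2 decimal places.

€224.42

Two-stage DDM. Project D₁…D_5 at 0.257, terminal growth 0.0129, discount at r = 0.1197.
D_1 = 11.7152
D_2 = 14.7261
D_3 = 18.5107
D_4 = 23.2679
D_5 = 29.2477
Terminal value at t=5: TV = D_6/(r−g) = 29.6250/(0.1197−0.0129) = 277.3880
P₀ = 11.7152/(1+0.1197)^1 + 14.7261/(1+0.1197)^2 + 18.5107/(1+0.1197)^3 + 23.2679/(1+0.1197)^4 + 29.2477/(1+0.1197)^5 + 277.3880/(1+0.1197)^5 = 224.4243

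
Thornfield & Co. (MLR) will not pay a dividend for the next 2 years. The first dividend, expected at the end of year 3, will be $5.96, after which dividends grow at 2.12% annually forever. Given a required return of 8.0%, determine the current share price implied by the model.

$86.90

Deferred-dividend DDM. At t=2 the remaining stream is a growing perpetuity with first payment D_3 = 5.96.
V_2 = D_3/(r−g) = 5.96/(0.08−0.0212) = 101.3605
P₀ = V_2/(1+r)^2 = 101.3605/(1+0.08)^2 = 86.9003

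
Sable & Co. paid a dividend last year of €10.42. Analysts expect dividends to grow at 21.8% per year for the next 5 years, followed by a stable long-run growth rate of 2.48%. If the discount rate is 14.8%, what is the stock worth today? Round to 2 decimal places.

Two-stage DDM. Project D₁…D_5 at 0.218, terminal growth 0.0248, discount at r = 0.148.
D_1 = 12.6916
D_2 = 15.4583
D_3 = 18.8282
D_4 = 22.9328
D_5 = 27.9321
Terminal value at t=5: TV = D_6/(r−g) = 28.6249/(0.148−0.0248) = 232.3446
P₀ = 12.6916/(1+0.148)^1 + 15.4583/(1+0.148)^2 + 18.8282/(1+0.148)^3 + 22.9328/(1+0.148)^4 + 27.9321/(1+0.148)^5 + 232.3446/(1+0.148)^5 = 178.9677

€178.97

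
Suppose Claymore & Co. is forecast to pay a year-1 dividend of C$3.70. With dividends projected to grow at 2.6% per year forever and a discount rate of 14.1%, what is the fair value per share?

Gordon growth model: P₀ = D₁/(r − g), with D₁ = 3.70 given directly.
P₀ = 3.7000 / (0.141 − 0.026) = 3.7000 / 0.115 = 32.1739

C$32.17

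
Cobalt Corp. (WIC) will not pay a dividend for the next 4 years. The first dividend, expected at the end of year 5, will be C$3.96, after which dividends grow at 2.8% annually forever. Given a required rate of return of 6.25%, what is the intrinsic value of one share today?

Deferred-dividend DDM. At t=4 the remaining stream is a growing perpetuity with first payment D_5 = 3.96.
V_4 = D_5/(r−g) = 3.96/(0.0625−0.028) = 114.7826
P₀ = V_4/(1+r)^4 = 114.7826/(1+0.0625)^4 = 90.0659

C$90.07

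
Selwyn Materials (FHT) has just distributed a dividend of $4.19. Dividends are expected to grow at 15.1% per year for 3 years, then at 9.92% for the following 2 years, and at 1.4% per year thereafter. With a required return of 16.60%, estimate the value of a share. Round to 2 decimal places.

$43.52

Three-stage DDM. Project D₁…D_5; terminal Gordon value at t=5 with g = 0.014; discount at r = 0.166.
D_1 = 4.8227
D_2 = 5.5509
D_3 = 6.3891
D_4 = 7.0229
D_5 = 7.7196
TV_5 = 7.8276/(0.166−0.014) = 51.4977
P₀ = Σ Dₜ/(1+r)ᵗ + TV_5/(1+r)^5 = 43.5250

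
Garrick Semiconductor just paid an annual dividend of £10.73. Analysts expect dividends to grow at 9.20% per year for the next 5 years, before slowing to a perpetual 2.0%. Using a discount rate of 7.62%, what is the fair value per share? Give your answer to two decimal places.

Two-stage DDM. Project D₁…D_5 at 0.092, terminal growth 0.02, discount at r = 0.0762.
D_1 = 11.7172
D_2 = 12.7951
D_3 = 13.9723
D_4 = 15.2577
D_5 = 16.6615
Terminal value at t=5: TV = D_6/(r−g) = 16.9947/(0.0762−0.02) = 302.3965
P₀ = 11.7172/(1+0.0762)^1 + 12.7951/(1+0.0762)^2 + 13.9723/(1+0.0762)^3 + 15.2577/(1+0.0762)^4 + 16.6615/(1+0.0762)^5 + 302.3965/(1+0.0762)^5 = 265.5249

£265.52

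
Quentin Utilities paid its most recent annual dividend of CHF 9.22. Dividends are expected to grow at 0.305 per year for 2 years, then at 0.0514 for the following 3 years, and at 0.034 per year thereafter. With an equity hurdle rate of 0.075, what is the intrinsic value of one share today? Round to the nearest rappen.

Three-stage DDM. Project D₁…D_5; terminal Gordon value at t=5 with g = 0.034; discount at r = 0.075.
D_1 = 12.0321
D_2 = 15.7019
D_3 = 16.5090
D_4 = 17.3575
D_5 = 18.2497
TV_5 = 18.8702/(0.075−0.034) = 460.2487
P₀ = Σ Dₜ/(1+r)ᵗ + TV_5/(1+r)^5 = 384.3686

CHF 384.37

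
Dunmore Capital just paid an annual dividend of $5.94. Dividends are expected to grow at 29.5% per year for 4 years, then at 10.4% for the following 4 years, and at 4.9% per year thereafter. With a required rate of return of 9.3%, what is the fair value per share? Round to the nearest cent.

Three-stage DDM. Project D₁…D_8; terminal Gordon value at t=8 with g = 0.049; discount at r = 0.093.
D_1 = 7.6923
D_2 = 9.9615
D_3 = 12.9002
D_4 = 16.7057
D_5 = 18.4431
D_6 = 20.3612
D_7 = 22.4788
D_8 = 24.8166
TV_8 = 26.0326/(0.093−0.049) = 591.6497
P₀ = Σ Dₜ/(1+r)ᵗ + TV_8/(1+r)^8 = 375.4439

$375.44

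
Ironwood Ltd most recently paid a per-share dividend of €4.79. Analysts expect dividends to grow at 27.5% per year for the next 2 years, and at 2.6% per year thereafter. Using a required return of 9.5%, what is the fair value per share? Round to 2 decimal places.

Two-stage DDM. Project D₁…D_2 at 0.275, terminal growth 0.026, discount at r = 0.095.
D_1 = 6.1072
D_2 = 7.7867
Terminal value at t=2: TV = D_3/(r−g) = 7.9892/(0.095−0.026) = 115.7855
P₀ = 6.1072/(1+0.095)^1 + 7.7867/(1+0.095)^2 + 115.7855/(1+0.095)^2 = 108.6380

€108.64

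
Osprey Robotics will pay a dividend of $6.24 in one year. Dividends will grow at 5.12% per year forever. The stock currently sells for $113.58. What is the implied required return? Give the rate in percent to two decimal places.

Rearranging the constant-growth DDM: r = D₁/P₀ + g.
r = 6.2400 / 113.58 + 0.0512 = 0.05494 + 0.0512 = 0.10614

10.61%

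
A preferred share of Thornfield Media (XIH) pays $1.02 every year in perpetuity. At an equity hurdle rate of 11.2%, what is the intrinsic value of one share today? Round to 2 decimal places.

$9.11

Zero-growth DDM (perpetuity): P₀ = D/r = 1.02 / 0.112 = 9.1071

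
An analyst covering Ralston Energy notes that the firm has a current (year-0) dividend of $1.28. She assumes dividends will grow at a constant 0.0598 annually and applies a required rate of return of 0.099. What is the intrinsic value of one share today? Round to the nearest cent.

Gordon growth model: P₀ = D₁/(r − g). D₁ = 1.28 × (1 + 0.0598) = 1.3565.
P₀ = 1.3565 / (0.099 − 0.0598) = 1.3565 / 0.0392 = 34.6057

$34.61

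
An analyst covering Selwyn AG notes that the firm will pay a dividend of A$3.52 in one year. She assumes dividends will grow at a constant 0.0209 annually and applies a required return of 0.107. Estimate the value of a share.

A$40.88

Gordon growth model: P₀ = D₁/(r − g), with D₁ = 3.52 given directly.
P₀ = 3.5200 / (0.107 − 0.0209) = 3.5200 / 0.0861 = 40.8827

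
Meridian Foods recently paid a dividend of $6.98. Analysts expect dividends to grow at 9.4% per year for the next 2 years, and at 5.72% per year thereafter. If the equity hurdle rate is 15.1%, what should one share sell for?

Two-stage DDM. Project D₁…D_2 at 0.094, terminal growth 0.0572, discount at r = 0.151.
D_1 = 7.6361
D_2 = 8.3539
Terminal value at t=2: TV = D_3/(r−g) = 8.8318/(0.151−0.0572) = 94.1552
P₀ = 7.6361/(1+0.151)^1 + 8.3539/(1+0.151)^2 + 94.1552/(1+0.151)^2 = 84.0113

$84.01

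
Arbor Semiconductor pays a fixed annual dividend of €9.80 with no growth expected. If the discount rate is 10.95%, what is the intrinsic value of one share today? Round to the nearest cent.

Zero-growth DDM (perpetuity): P₀ = D/r = 9.80 / 0.1095 = 89.4977

€89.50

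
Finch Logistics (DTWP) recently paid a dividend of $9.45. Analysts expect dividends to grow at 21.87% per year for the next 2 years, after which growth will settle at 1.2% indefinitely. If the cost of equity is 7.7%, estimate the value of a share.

$211.19

Two-stage DDM. Project D₁…D_2 at 0.2187, terminal growth 0.012, discount at r = 0.077.
D_1 = 11.5167
D_2 = 14.0354
Terminal value at t=2: TV = D_3/(r−g) = 14.2038/(0.077−0.012) = 218.5207
P₀ = 11.5167/(1+0.077)^1 + 14.0354/(1+0.077)^2 + 218.5207/(1+0.077)^2 = 211.1850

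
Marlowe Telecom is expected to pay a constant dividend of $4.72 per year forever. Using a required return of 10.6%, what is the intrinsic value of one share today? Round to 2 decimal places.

Zero-growth DDM (perpetuity): P₀ = D/r = 4.72 / 0.106 = 44.5283

$44.53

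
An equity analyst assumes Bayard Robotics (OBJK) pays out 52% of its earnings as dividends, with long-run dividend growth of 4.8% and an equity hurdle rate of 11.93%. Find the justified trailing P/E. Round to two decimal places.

7.64

Justified trailing P/E = b(1+g)/(r−g) = 0.52×(1+0.048)/(0.1193−0.048) = 7.6432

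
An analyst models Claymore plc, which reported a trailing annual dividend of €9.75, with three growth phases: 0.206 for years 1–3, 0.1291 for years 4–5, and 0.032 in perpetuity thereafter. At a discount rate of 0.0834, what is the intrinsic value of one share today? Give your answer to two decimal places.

Three-stage DDM. Project D₁…D_5; terminal Gordon value at t=5 with g = 0.032; discount at r = 0.0834.
D_1 = 11.7585
D_2 = 14.1808
D_3 = 17.1020
D_4 = 19.3099
D_5 = 21.8028
TV_5 = 22.5004/(0.0834−0.032) = 437.7518
P₀ = Σ Dₜ/(1+r)ᵗ + TV_5/(1+r)^5 = 358.2876

€358.29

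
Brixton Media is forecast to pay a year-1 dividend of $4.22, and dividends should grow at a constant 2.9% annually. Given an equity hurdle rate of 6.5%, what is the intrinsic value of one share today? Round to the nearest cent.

Gordon growth model: P₀ = D₁/(r − g), with D₁ = 4.22 given directly.
P₀ = 4.2200 / (0.065 − 0.029) = 4.2200 / 0.036 = 117.2222

$117.22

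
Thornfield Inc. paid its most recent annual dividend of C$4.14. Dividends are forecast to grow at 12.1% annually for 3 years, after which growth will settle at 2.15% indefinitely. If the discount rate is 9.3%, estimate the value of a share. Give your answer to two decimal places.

Two-stage DDM. Project D₁…D_3 at 0.121, terminal growth 0.0215, discount at r = 0.093.
D_1 = 4.6409
D_2 = 5.2025
D_3 = 5.8320
Terminal value at t=3: TV = D_4/(r−g) = 5.9574/(0.093−0.0215) = 83.3200
P₀ = 4.6409/(1+0.093)^1 + 5.2025/(1+0.093)^2 + 5.8320/(1+0.093)^3 + 83.3200/(1+0.093)^3 = 76.8773

C$76.88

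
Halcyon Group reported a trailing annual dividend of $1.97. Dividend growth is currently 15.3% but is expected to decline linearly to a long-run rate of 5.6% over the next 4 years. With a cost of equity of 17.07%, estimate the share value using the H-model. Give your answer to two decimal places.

H-model: P₀ = D₀[(1+g_L) + H(g_S−g_L)]/(r−g_L), with H = 4/2 = 2.
P₀ = 1.97 × [(1+0.056) + 2×(0.153−0.056)] / (0.1707−0.056)
   = 1.97 × 1.2500 / 0.1147 = 21.4690

$21.47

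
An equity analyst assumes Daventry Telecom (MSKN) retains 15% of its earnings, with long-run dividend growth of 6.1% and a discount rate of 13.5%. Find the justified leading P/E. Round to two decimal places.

Payout ratio b = 1 − 0.15 = 0.85.
Justified leading P/E = b/(r−g) = 0.85/(0.135−0.061) = 11.4865

11.49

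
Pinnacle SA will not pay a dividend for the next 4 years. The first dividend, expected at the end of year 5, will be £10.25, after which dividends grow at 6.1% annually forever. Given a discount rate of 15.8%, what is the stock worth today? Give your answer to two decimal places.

£58.76

Deferred-dividend DDM. At t=4 the remaining stream is a growing perpetuity with first payment D_5 = 10.25.
V_4 = D_5/(r−g) = 10.25/(0.158−0.061) = 105.6701
P₀ = V_4/(1+r)^4 = 105.6701/(1+0.158)^4 = 58.7649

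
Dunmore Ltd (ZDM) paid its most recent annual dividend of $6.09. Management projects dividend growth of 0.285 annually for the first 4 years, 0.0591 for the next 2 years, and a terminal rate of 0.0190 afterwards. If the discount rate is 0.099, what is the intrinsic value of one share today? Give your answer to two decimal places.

$192.75

Three-stage DDM. Project D₁…D_6; terminal Gordon value at t=6 with g = 0.019; discount at r = 0.099.
D_1 = 7.8256
D_2 = 10.0560
D_3 = 12.9219
D_4 = 16.6047
D_5 = 17.5860
D_6 = 18.6253
TV_6 = 18.9792/(0.099−0.019) = 237.2400
P₀ = Σ Dₜ/(1+r)ᵗ + TV_6/(1+r)^6 = 192.7529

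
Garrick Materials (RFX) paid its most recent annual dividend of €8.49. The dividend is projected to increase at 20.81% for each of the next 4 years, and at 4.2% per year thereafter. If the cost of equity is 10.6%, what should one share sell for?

€239.34

Two-stage DDM. Project D₁…D_4 at 0.2081, terminal growth 0.042, discount at r = 0.106.
D_1 = 10.2568
D_2 = 12.3912
D_3 = 14.9698
D_4 = 18.0850
Terminal value at t=4: TV = D_5/(r−g) = 18.8446/(0.106−0.042) = 294.4469
P₀ = 10.2568/(1+0.106)^1 + 12.3912/(1+0.106)^2 + 14.9698/(1+0.106)^3 + 18.0850/(1+0.106)^4 + 294.4469/(1+0.106)^4 = 239.3375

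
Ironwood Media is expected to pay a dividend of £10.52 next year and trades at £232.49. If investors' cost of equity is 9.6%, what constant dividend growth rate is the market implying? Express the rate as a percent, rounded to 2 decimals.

5.08%

From P₀ = D₁/(r − g), the implied growth is g = r − D₁/P₀.
g = 0.096 − 10.52/232.49 = 0.096 − 0.04525 = 0.05075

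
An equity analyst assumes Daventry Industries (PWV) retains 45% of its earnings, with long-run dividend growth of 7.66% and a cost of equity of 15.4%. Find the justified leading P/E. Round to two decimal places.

7.11

Payout ratio b = 1 − 0.45 = 0.55.
Justified leading P/E = b/(r−g) = 0.55/(0.154−0.0766) = 7.1059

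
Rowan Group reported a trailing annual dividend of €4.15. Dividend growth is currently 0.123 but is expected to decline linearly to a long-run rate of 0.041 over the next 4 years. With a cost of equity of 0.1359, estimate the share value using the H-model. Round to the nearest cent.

€52.69

H-model: P₀ = D₀[(1+g_L) + H(g_S−g_L)]/(r−g_L), with H = 4/2 = 2.
P₀ = 4.15 × [(1+0.041) + 2×(0.123−0.041)] / (0.1359−0.041)
   = 4.15 × 1.2050 / 0.0949 = 52.6949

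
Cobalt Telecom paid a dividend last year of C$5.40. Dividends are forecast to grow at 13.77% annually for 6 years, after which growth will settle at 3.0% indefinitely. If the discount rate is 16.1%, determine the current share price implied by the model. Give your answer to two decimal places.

Two-stage DDM. Project D₁…D_6 at 0.1377, terminal growth 0.03, discount at r = 0.161.
D_1 = 6.1436
D_2 = 6.9896
D_3 = 7.9520
D_4 = 9.0470
D_5 = 10.2928
D_6 = 11.7101
Terminal value at t=6: TV = D_7/(r−g) = 12.0614/(0.161−0.03) = 92.0717
P₀ = 6.1436/(1+0.161)^1 + 6.9896/(1+0.161)^2 + 7.9520/(1+0.161)^3 + 9.0470/(1+0.161)^4 + 10.2928/(1+0.161)^5 + 11.7101/(1+0.161)^6 + 92.0717/(1+0.161)^6 = 67.7940

C$67.79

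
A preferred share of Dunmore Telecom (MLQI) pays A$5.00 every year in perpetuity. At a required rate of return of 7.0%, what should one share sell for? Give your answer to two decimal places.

A$71.43

Zero-growth DDM (perpetuity): P₀ = D/r = 5.00 / 0.07 = 71.4286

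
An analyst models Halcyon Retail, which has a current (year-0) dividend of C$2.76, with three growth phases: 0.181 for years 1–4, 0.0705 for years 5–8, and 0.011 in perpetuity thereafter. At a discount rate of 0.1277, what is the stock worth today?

Three-stage DDM. Project D₁…D_8; terminal Gordon value at t=8 with g = 0.011; discount at r = 0.1277.
D_1 = 3.2596
D_2 = 3.8495
D_3 = 4.5463
D_4 = 5.3692
D_5 = 5.7477
D_6 = 6.1529
D_7 = 6.5867
D_8 = 7.0511
TV_8 = 7.1286/(0.1277−0.011) = 61.0852
P₀ = Σ Dₜ/(1+r)ᵗ + TV_8/(1+r)^8 = 47.4422

C$47.44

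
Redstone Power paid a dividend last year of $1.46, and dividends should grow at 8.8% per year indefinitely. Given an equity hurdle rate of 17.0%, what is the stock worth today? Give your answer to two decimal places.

Gordon growth model: P₀ = D₁/(r − g). D₁ = 1.46 × (1 + 0.088) = 1.5885.
P₀ = 1.5885 / (0.17 − 0.088) = 1.5885 / 0.082 = 19.3717

$19.37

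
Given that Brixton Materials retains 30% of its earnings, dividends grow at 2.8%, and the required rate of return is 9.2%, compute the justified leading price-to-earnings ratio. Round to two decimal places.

Payout ratio b = 1 − 0.30 = 0.70.
Justified leading P/E = b/(r−g) = 0.70/(0.092−0.028) = 10.9375

10.94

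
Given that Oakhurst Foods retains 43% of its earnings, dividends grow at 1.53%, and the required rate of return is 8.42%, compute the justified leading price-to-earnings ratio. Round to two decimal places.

Payout ratio b = 1 − 0.43 = 0.57.
Justified leading P/E = b/(r−g) = 0.57/(0.0842−0.0153) = 8.2729

8.27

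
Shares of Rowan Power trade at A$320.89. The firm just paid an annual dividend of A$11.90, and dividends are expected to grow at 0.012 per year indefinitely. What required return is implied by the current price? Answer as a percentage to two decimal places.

4.95%

Rearranging the constant-growth DDM: r = D₁/P₀ + g.
D₁ = 11.90 × (1 + 0.012) = 12.0428.
r = 12.0428 / 320.89 + 0.012 = 0.03753 + 0.012 = 0.04953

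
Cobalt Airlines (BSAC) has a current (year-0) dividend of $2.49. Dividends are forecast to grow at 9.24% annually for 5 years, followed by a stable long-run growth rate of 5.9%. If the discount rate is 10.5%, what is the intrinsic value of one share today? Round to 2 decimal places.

Two-stage DDM. Project D₁…D_5 at 0.0924, terminal growth 0.059, discount at r = 0.105.
D_1 = 2.7201
D_2 = 2.9714
D_3 = 3.2460
D_4 = 3.5459
D_5 = 3.8735
Terminal value at t=5: TV = D_6/(r−g) = 4.1021/(0.105−0.059) = 89.1756
P₀ = 2.7201/(1+0.105)^1 + 2.9714/(1+0.105)^2 + 3.2460/(1+0.105)^3 + 3.5459/(1+0.105)^4 + 3.8735/(1+0.105)^5 + 89.1756/(1+0.105)^5 = 66.1601

$66.16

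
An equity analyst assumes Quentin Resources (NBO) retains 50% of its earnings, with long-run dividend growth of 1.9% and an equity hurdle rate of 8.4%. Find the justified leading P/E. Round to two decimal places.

Payout ratio b = 1 − 0.50 = 0.50.
Justified leading P/E = b/(r−g) = 0.50/(0.084−0.019) = 7.6923

7.69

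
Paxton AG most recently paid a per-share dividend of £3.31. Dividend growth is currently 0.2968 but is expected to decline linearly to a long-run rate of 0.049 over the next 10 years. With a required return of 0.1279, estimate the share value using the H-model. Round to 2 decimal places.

£95.99

H-model: P₀ = D₀[(1+g_L) + H(g_S−g_L)]/(r−g_L), with H = 10/2 = 5.
P₀ = 3.31 × [(1+0.049) + 5×(0.2968−0.049)] / (0.1279−0.049)
   = 3.31 × 2.2880 / 0.0789 = 95.9858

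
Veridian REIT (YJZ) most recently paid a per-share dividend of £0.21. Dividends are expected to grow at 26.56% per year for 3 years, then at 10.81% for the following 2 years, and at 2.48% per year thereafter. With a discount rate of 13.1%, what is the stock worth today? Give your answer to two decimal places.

Three-stage DDM. Project D₁…D_5; terminal Gordon value at t=5 with g = 0.0248; discount at r = 0.131.
D_1 = 0.2658
D_2 = 0.3364
D_3 = 0.4257
D_4 = 0.4717
D_5 = 0.5227
TV_5 = 0.5357/(0.131−0.0248) = 5.0441
P₀ = Σ Dₜ/(1+r)ᵗ + TV_5/(1+r)^5 = 4.0886

£4.09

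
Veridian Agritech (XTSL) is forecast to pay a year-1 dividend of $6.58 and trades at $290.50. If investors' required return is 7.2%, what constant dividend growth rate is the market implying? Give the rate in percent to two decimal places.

From P₀ = D₁/(r − g), the implied growth is g = r − D₁/P₀.
g = 0.072 − 6.58/290.50 = 0.072 − 0.02265 = 0.04935

4.93%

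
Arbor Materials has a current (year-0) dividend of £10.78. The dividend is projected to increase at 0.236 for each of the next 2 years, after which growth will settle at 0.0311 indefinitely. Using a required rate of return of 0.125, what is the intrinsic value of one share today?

£167.74

Two-stage DDM. Project D₁…D_2 at 0.236, terminal growth 0.0311, discount at r = 0.125.
D_1 = 13.3241
D_2 = 16.4686
Terminal value at t=2: TV = D_3/(r−g) = 16.9807/(0.125−0.0311) = 180.8385
P₀ = 13.3241/(1+0.125)^1 + 16.4686/(1+0.125)^2 + 180.8385/(1+0.125)^2 = 167.7406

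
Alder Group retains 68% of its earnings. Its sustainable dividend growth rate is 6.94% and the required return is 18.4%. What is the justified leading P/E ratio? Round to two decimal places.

Payout ratio b = 1 − 0.68 = 0.32.
Justified leading P/E = b/(r−g) = 0.32/(0.184−0.0694) = 2.7923

2.79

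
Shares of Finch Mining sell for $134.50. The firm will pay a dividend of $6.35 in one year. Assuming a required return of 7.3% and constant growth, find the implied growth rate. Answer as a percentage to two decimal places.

From P₀ = D₁/(r − g), the implied growth is g = r − D₁/P₀.
g = 0.073 − 6.35/134.50 = 0.073 − 0.04721 = 0.02579

2.58%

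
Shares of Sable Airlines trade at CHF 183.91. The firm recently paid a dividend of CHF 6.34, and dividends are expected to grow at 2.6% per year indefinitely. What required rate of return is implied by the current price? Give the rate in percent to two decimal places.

6.14%

Rearranging the constant-growth DDM: r = D₁/P₀ + g.
D₁ = 6.34 × (1 + 0.026) = 6.5048.
r = 6.5048 / 183.91 + 0.026 = 0.03537 + 0.026 = 0.06137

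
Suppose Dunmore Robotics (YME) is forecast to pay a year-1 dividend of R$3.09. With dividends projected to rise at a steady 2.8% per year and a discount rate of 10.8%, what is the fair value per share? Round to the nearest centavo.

R$38.62

Gordon growth model: P₀ = D₁/(r − g), with D₁ = 3.09 given directly.
P₀ = 3.0900 / (0.108 − 0.028) = 3.0900 / 0.08 = 38.6250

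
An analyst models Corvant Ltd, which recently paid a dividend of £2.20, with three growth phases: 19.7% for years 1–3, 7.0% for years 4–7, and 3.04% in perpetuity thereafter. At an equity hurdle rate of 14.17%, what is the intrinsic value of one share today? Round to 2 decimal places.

Three-stage DDM. Project D₁…D_7; terminal Gordon value at t=7 with g = 0.0304; discount at r = 0.1417.
D_1 = 2.6334
D_2 = 3.1522
D_3 = 3.7732
D_4 = 4.0373
D_5 = 4.3199
D_6 = 4.6223
D_7 = 4.9458
TV_7 = 5.0962/(0.1417−0.0304) = 45.7879
P₀ = Σ Dₜ/(1+r)ᵗ + TV_7/(1+r)^7 = 34.0152

£34.02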